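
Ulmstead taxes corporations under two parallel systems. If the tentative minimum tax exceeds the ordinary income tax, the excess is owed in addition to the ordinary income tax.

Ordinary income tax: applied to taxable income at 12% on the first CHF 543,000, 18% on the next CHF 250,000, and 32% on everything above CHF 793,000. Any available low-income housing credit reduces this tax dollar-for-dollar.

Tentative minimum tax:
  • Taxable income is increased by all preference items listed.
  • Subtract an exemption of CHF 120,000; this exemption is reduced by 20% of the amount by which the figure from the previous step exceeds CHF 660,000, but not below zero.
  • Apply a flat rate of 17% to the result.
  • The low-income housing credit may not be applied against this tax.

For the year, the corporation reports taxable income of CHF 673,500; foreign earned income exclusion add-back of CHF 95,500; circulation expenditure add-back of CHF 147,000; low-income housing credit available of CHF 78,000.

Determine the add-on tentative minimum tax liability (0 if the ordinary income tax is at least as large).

Ordinary income tax:
  CHF 543,000 × 12% = CHF 65,160
  CHF 130,500 × 18% = CHF 23,490
  → CHF 88,650
  Less low-income housing credit CHF 78,000 → CHF 10,650

Tentative minimum tax:
  Adjusted income: CHF 673,500 + CHF 95,500 + CHF 147,000 = CHF 916,000
  Exemption: CHF 120,000 − 20% × (CHF 916,000 − CHF 660,000) = CHF 120,000 − CHF 51,200 = CHF 68,800
  Base: CHF 916,000 − CHF 68,800 = CHF 847,200
  CHF 847,200 × 17% = CHF 144,024

Excess of tentative minimum tax over ordinary income tax: CHF 144,024 − CHF 10,650 = CHF 133,374.

CHF 133,374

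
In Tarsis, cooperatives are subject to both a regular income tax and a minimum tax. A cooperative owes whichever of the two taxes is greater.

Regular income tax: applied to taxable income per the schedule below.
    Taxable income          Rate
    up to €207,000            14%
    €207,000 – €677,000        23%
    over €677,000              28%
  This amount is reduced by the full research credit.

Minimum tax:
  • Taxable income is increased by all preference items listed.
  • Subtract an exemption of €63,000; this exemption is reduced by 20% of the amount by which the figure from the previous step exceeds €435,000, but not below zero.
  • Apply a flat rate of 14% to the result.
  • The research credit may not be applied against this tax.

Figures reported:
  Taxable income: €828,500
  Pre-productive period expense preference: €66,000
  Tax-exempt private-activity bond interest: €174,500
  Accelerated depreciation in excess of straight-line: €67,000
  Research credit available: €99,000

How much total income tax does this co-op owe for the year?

€159,040

Minimum tax:
  Adjusted income: €828,500 + €66,000 + €174,500 + €67,000 = €1,136,000
  Exemption: 20% × (€1,136,000 − €435,000) = €140,200 ≥ €63,000, so the exemption is fully phased out
  Base: €1,136,000 − €0 = €1,136,000
  €1,136,000 × 14% = €159,040

Regular income tax:
  €207,000 × 14% = €28,980
  €470,000 × 23% = €108,100
  €151,500 × 28% = €42,420
  → €179,500
  Less research credit €99,000 → €80,500

€159,040 > €80,500, so the minimum tax is the binding amount.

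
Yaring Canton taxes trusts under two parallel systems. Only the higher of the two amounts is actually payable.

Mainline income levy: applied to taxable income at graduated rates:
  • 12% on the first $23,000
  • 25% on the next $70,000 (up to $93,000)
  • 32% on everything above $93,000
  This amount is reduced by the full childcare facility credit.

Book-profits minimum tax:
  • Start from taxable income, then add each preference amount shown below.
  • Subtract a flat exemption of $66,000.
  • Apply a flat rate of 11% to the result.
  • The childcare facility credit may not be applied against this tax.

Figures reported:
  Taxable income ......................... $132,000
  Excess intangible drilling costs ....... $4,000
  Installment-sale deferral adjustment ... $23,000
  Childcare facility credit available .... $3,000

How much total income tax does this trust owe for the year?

$29,740

Book-profits minimum tax:
  Adjusted income: $132,000 + $4,000 + $23,000 = $159,000
  Less exemption $66,000 → base $93,000
  $93,000 × 11% = $10,230

Mainline income levy:
  $23,000 × 12% = $2,760
  $70,000 × 25% = $17,500
  $39,000 × 32% = $12,480
  → $32,740
  Less childcare facility credit $3,000 → $29,740

$29,740 > $10,230, so the mainline income levy governs.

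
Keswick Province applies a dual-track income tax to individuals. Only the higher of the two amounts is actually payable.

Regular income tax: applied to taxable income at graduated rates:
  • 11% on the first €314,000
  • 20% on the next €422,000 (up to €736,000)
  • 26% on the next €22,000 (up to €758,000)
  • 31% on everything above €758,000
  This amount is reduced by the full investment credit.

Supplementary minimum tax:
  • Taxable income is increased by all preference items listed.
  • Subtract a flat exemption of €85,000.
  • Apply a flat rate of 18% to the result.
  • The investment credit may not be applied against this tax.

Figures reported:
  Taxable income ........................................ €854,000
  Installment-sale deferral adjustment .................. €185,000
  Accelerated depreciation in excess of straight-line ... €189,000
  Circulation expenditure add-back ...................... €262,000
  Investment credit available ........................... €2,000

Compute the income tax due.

€252,900

Regular income tax:
  €314,000 × 11% = €34,540
  €422,000 × 20% = €84,400
  €22,000 × 26% = €5,720
  €96,000 × 31% = €29,760
  → €154,420
  Less investment credit €2,000 → €152,420

Supplementary minimum tax:
  Adjusted income: €854,000 + €185,000 + €189,000 + €262,000 = €1,490,000
  Less exemption €85,000 → base €1,405,000
  €1,405,000 × 18% = €252,900

€252,900 > €152,420, so the supplementary minimum tax is the binding amount.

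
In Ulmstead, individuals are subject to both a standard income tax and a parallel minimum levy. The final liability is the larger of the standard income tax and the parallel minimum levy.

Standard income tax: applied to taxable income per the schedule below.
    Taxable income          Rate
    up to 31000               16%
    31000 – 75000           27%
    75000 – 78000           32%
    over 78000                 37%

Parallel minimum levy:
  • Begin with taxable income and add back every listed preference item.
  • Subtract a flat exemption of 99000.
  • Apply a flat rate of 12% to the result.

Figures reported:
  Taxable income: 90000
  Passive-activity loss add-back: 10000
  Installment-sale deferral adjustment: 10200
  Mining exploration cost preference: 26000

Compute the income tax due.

22240

Standard income tax:
  31000 × 16% = 4960
  44000 × 27% = 11880
  3000 × 32% = 960
  12000 × 37% = 4440
  → 22240

Parallel minimum levy:
  Adjusted income: 90000 + 10000 + 10200 + 26000 = 136200
  Less exemption 99000 → base 37200
  37200 × 12% = 4464

22240 > 4464, so the standard income tax governs.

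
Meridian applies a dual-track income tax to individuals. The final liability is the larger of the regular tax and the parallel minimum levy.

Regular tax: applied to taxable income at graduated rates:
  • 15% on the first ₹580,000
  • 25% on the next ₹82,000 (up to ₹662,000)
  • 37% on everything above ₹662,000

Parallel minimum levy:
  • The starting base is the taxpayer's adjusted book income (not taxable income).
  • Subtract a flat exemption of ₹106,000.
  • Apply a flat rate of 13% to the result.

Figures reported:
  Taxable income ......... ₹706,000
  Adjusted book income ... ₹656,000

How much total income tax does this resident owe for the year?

₹123,780

Parallel minimum levy:
  Base (adjusted book income): ₹656,000
  Less exemption ₹106,000 → base ₹550,000
  ₹550,000 × 13% = ₹71,500

Regular tax:
  ₹580,000 × 15% = ₹87,000
  ₹82,000 × 25% = ₹20,500
  ₹44,000 × 37% = ₹16,280
  → ₹123,780

₹123,780 > ₹71,500, so the regular tax governs.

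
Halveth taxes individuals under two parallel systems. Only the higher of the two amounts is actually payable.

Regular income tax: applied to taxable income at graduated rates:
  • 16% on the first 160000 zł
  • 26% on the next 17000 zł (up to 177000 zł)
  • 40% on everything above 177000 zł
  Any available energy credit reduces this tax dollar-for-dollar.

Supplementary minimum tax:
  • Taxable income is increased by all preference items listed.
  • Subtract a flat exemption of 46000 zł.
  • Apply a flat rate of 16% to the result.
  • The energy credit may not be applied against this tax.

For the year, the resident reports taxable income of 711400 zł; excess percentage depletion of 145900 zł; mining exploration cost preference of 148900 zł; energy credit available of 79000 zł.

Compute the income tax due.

Supplementary minimum tax:
  Adjusted income: 711400 zł + 145900 zł + 148900 zł = 1006200 zł
  Less exemption 46000 zł → base 960200 zł
  960200 zł × 16% = 153632 zł

Regular income tax:
  160000 zł × 16% = 25600 zł
  17000 zł × 26% = 4420 zł
  534400 zł × 40% = 213760 zł
  → 243780 zł
  Less energy credit 79000 zł → 164780 zł

164780 zł > 153632 zł, so the regular income tax governs.

164780 zł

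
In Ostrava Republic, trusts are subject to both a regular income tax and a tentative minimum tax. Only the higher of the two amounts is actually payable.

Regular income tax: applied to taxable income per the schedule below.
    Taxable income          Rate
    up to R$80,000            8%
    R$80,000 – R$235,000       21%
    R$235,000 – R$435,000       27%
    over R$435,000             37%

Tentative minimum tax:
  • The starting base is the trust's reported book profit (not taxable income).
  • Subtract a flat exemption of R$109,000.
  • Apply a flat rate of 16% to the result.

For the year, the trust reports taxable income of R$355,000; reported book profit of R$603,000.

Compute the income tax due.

R$79,040

Tentative minimum tax:
  Base (reported book profit): R$603,000
  Less exemption R$109,000 → base R$494,000
  R$494,000 × 16% = R$79,040

Regular income tax:
  R$80,000 × 8% = R$6,400
  R$155,000 × 21% = R$32,550
  R$120,000 × 27% = R$32,400
  → R$71,350

R$79,040 > R$71,350, so the tentative minimum tax is the binding amount.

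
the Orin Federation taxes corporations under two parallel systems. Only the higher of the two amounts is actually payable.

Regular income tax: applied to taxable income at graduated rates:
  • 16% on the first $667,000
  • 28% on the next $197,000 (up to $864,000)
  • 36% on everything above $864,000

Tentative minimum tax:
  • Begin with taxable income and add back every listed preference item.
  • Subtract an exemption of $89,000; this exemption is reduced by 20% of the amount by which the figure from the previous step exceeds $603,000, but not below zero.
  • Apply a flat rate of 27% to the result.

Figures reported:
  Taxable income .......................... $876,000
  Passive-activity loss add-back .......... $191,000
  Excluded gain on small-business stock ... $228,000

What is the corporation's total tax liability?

$349,650

Tentative minimum tax:
  Adjusted income: $876,000 + $191,000 + $228,000 = $1,295,000
  Exemption: 20% × ($1,295,000 − $603,000) = $138,400 ≥ $89,000, so the exemption is fully phased out
  Base: $1,295,000 − $0 = $1,295,000
  $1,295,000 × 27% = $349,650

Regular income tax:
  $667,000 × 16% = $106,720
  $197,000 × 28% = $55,160
  $12,000 × 36% = $4,320
  → $166,200

$349,650 > $166,200, so the tentative minimum tax is the binding amount.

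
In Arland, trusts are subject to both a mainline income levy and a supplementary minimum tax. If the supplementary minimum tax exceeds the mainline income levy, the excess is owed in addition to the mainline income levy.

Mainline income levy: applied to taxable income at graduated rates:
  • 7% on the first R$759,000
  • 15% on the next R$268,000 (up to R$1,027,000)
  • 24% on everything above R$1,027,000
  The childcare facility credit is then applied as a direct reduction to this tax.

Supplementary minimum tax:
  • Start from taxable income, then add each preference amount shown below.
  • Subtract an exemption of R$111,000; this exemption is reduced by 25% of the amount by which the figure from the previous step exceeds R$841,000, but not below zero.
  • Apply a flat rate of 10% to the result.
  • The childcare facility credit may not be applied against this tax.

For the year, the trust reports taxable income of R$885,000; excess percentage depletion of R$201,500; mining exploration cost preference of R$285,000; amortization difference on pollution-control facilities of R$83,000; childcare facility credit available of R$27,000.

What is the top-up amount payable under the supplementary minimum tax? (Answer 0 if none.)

Mainline income levy:
  R$759,000 × 7% = R$53,130
  R$126,000 × 15% = R$18,900
  → R$72,030
  Less childcare facility credit R$27,000 → R$45,030

Supplementary minimum tax:
  Adjusted income: R$885,000 + R$201,500 + R$285,000 + R$83,000 = R$1,454,500
  Exemption: 25% × (R$1,454,500 − R$841,000) = R$153,375 ≥ R$111,000, so the exemption is fully phased out
  Base: R$1,454,500 − R$0 = R$1,454,500
  R$1,454,500 × 10% = R$145,450

Excess of supplementary minimum tax over mainline income levy: R$145,450 − R$45,030 = R$100,420.

R$100,420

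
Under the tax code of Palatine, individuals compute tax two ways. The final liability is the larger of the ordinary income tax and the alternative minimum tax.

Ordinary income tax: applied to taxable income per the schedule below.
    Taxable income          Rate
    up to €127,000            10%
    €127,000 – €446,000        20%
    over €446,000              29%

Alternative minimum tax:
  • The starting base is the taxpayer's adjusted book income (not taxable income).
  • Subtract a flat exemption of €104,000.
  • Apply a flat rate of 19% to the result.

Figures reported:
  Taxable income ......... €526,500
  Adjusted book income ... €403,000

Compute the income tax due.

€99,845

Ordinary income tax:
  €127,000 × 10% = €12,700
  €319,000 × 20% = €63,800
  €80,500 × 29% = €23,345
  → €99,845

Alternative minimum tax:
  Base (adjusted book income): €403,000
  Less exemption €104,000 → base €299,000
  €299,000 × 19% = €56,810

€99,845 > €56,810, so the ordinary income tax governs.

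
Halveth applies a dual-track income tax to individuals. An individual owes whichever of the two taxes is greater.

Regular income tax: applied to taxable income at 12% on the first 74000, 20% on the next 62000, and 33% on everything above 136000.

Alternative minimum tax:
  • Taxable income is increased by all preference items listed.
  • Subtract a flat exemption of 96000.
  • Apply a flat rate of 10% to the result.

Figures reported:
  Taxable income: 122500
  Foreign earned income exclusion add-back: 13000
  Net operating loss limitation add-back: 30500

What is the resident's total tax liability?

18580

Alternative minimum tax:
  Adjusted income: 122500 + 13000 + 30500 = 166000
  Less exemption 96000 → base 70000
  70000 × 10% = 7000

Regular income tax:
  74000 × 12% = 8880
  48500 × 20% = 9700
  → 18580

18580 > 7000, so the regular income tax governs.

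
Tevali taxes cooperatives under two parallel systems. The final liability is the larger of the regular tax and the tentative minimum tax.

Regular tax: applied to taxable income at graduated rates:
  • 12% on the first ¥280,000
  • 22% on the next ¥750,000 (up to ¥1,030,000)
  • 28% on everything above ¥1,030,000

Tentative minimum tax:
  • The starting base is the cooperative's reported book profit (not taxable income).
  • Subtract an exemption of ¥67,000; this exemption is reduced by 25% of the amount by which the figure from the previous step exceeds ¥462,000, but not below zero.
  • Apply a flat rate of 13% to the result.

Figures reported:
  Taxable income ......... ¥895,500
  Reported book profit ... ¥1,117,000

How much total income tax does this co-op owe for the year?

Regular tax:
  ¥280,000 × 12% = ¥33,600
  ¥615,500 × 22% = ¥135,410
  → ¥169,010

Tentative minimum tax:
  Base (reported book profit): ¥1,117,000
  Exemption: 25% × (¥1,117,000 − ¥462,000) = ¥163,750 ≥ ¥67,000, so the exemption is fully phased out
  Base: ¥1,117,000 − ¥0 = ¥1,117,000
  ¥1,117,000 × 13% = ¥145,210

¥169,010 > ¥145,210, so the regular tax governs.

¥169,010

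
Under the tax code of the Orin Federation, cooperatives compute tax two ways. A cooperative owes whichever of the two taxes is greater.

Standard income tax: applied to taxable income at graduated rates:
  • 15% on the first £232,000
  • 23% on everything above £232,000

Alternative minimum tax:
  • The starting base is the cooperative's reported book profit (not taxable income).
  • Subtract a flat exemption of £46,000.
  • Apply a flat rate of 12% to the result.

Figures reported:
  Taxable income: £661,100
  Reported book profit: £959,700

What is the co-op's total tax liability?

Alternative minimum tax:
  Base (reported book profit): £959,700
  Less exemption £46,000 → base £913,700
  £913,700 × 12% = £109,644

Standard income tax:
  £232,000 × 15% = £34,800
  £429,100 × 23% = £98,693
  → £133,493

£133,493 > £109,644, so the standard income tax governs.

£133,493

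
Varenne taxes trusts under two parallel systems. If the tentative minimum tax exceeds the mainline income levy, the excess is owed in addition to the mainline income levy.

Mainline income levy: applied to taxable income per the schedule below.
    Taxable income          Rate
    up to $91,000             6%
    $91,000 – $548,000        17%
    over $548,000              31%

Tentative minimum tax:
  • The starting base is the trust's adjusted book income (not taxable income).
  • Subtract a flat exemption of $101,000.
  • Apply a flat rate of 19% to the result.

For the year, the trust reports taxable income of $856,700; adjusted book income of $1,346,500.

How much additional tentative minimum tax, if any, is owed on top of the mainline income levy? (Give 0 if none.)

Mainline income levy:
  $91,000 × 6% = $5,460
  $457,000 × 17% = $77,690
  $308,700 × 31% = $95,697
  → $178,847

Tentative minimum tax:
  Base (adjusted book income): $1,346,500
  Less exemption $101,000 → base $1,245,500
  $1,245,500 × 19% = $236,645

Excess of tentative minimum tax over mainline income levy: $236,645 − $178,847 = $57,798.

$57,798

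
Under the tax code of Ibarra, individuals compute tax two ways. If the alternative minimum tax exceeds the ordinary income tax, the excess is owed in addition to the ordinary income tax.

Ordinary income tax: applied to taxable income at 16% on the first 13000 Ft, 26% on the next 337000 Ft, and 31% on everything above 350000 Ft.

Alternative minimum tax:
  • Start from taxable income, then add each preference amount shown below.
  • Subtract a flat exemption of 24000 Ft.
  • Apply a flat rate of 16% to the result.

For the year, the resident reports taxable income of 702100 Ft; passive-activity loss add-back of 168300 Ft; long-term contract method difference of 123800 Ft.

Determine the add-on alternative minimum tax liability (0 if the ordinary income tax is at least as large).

Alternative minimum tax:
  Adjusted income: 702100 Ft + 168300 Ft + 123800 Ft = 994200 Ft
  Less exemption 24000 Ft → base 970200 Ft
  970200 Ft × 16% = 155232 Ft

Ordinary income tax:
  13000 Ft × 16% = 2080 Ft
  337000 Ft × 26% = 87620 Ft
  352100 Ft × 31% = 109151 Ft
  → 198851 Ft

155232 Ft ≤ 198851 Ft, so no add-on is due.

0 Ft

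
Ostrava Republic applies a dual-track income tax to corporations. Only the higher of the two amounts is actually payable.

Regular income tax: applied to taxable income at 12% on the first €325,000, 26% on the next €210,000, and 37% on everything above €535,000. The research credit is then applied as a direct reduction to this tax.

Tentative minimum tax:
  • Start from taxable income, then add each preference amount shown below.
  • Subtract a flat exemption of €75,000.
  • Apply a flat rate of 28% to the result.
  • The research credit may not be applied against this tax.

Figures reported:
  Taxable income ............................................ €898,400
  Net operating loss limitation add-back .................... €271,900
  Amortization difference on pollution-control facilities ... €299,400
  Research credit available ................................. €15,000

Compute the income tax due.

€390,516

Regular income tax:
  €325,000 × 12% = €39,000
  €210,000 × 26% = €54,600
  €363,400 × 37% = €134,458
  → €228,058
  Less research credit €15,000 → €213,058

Tentative minimum tax:
  Adjusted income: €898,400 + €271,900 + €299,400 = €1,469,700
  Less exemption €75,000 → base €1,394,700
  €1,394,700 × 28% = €390,516

€390,516 > €213,058, so the tentative minimum tax is the binding amount.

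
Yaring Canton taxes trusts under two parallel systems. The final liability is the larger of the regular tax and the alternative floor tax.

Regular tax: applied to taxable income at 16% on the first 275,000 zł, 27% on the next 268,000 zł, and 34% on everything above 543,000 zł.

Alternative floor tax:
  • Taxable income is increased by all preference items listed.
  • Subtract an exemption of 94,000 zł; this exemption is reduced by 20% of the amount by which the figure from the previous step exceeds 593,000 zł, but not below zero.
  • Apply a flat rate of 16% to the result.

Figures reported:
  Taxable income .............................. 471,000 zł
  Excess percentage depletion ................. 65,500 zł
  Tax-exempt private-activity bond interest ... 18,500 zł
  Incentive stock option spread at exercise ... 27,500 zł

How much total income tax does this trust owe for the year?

96,920 zł

Alternative floor tax:
  Adjusted income: 471,000 zł + 65,500 zł + 18,500 zł + 27,500 zł = 582,500 zł
  Exemption: 582,500 zł ≤ 593,000 zł, so full 94,000 zł applies
  Base: 582,500 zł − 94,000 zł = 488,500 zł
  488,500 zł × 16% = 78,160 zł

Regular tax:
  275,000 zł × 16% = 44,000 zł
  196,000 zł × 27% = 52,920 zł
  → 96,920 zł

96,920 zł > 78,160 zł, so the regular tax governs.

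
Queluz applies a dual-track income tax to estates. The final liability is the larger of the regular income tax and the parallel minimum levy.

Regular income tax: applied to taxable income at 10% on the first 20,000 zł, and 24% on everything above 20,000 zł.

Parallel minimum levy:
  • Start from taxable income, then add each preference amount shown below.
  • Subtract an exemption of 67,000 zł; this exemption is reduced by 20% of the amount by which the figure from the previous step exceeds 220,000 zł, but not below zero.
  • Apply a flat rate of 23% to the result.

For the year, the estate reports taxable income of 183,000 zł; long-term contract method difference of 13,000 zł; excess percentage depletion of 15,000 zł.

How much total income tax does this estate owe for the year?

41,120 zł

Parallel minimum levy:
  Adjusted income: 183,000 zł + 13,000 zł + 15,000 zł = 211,000 zł
  Exemption: 211,000 zł ≤ 220,000 zł, so full 67,000 zł applies
  Base: 211,000 zł − 67,000 zł = 144,000 zł
  144,000 zł × 23% = 33,120 zł

Regular income tax:
  20,000 zł × 10% = 2,000 zł
  163,000 zł × 24% = 39,120 zł
  → 41,120 zł

41,120 zł > 33,120 zł, so the regular income tax governs.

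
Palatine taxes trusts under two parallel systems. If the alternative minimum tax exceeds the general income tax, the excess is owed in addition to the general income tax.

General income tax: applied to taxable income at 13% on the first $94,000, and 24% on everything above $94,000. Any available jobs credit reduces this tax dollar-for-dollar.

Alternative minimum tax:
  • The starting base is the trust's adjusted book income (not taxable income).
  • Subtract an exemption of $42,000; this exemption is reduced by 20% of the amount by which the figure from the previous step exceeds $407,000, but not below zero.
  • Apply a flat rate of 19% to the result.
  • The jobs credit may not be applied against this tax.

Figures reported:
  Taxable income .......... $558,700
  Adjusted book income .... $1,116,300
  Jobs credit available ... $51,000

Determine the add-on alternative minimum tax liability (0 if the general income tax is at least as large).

General income tax:
  $94,000 × 13% = $12,220
  $464,700 × 24% = $111,528
  → $123,748
  Less jobs credit $51,000 → $72,748

Alternative minimum tax:
  Base (adjusted book income): $1,116,300
  Exemption: 20% × ($1,116,300 − $407,000) = $141,860 ≥ $42,000, so the exemption is fully phased out
  Base: $1,116,300 − $0 = $1,116,300
  $1,116,300 × 19% = $212,097

Excess of alternative minimum tax over general income tax: $212,097 − $72,748 = $139,349.

$139,349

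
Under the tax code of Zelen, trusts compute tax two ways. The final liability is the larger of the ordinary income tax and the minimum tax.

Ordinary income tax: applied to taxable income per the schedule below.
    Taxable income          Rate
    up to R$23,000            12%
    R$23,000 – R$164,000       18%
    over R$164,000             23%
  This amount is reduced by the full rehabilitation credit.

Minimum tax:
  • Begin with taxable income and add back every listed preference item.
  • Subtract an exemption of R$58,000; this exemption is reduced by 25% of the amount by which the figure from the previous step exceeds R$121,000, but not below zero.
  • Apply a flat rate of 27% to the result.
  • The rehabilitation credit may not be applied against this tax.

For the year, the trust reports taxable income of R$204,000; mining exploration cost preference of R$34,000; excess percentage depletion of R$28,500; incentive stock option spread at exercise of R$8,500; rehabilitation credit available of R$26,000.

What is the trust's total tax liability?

Ordinary income tax:
  R$23,000 × 12% = R$2,760
  R$141,000 × 18% = R$25,380
  R$40,000 × 23% = R$9,200
  → R$37,340
  Less rehabilitation credit R$26,000 → R$11,340

Minimum tax:
  Adjusted income: R$204,000 + R$34,000 + R$28,500 + R$8,500 = R$275,000
  Exemption: R$58,000 − 25% × (R$275,000 − R$121,000) = R$58,000 − R$38,500 = R$19,500
  Base: R$275,000 − R$19,500 = R$255,500
  R$255,500 × 27% = R$68,985

R$68,985 > R$11,340, so the minimum tax is the binding amount.

R$68,985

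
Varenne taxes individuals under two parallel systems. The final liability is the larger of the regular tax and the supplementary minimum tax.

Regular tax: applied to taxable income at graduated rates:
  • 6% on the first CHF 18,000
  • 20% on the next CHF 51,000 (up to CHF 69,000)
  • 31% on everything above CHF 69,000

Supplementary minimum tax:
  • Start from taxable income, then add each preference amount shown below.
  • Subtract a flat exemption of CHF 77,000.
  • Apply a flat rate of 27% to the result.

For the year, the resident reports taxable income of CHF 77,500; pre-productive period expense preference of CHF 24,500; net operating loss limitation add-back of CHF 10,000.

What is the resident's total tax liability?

Supplementary minimum tax:
  Adjusted income: CHF 77,500 + CHF 24,500 + CHF 10,000 = CHF 112,000
  Less exemption CHF 77,000 → base CHF 35,000
  CHF 35,000 × 27% = CHF 9,450

Regular tax:
  CHF 18,000 × 6% = CHF 1,080
  CHF 51,000 × 20% = CHF 10,200
  CHF 8,500 × 31% = CHF 2,635
  → CHF 13,915

CHF 13,915 > CHF 9,450, so the regular tax governs.

CHF 13,915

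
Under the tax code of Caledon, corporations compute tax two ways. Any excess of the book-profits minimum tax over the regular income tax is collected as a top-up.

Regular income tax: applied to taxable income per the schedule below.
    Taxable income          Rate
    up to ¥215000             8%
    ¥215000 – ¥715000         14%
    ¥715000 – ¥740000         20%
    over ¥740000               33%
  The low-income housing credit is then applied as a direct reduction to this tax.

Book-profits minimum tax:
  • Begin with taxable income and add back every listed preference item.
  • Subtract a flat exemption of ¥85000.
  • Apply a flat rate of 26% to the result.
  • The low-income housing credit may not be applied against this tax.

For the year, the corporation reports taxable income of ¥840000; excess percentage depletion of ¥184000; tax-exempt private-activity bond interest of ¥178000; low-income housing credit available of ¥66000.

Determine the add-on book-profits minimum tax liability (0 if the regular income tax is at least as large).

¥231220

Regular income tax:
  ¥215000 × 8% = ¥17200
  ¥500000 × 14% = ¥70000
  ¥25000 × 20% = ¥5000
  ¥100000 × 33% = ¥33000
  → ¥125200
  Less low-income housing credit ¥66000 → ¥59200

Book-profits minimum tax:
  Adjusted income: ¥840000 + ¥184000 + ¥178000 = ¥1202000
  Less exemption ¥85000 → base ¥1117000
  ¥1117000 × 26% = ¥290420

Excess of book-profits minimum tax over regular income tax: ¥290420 − ¥59200 = ¥231220.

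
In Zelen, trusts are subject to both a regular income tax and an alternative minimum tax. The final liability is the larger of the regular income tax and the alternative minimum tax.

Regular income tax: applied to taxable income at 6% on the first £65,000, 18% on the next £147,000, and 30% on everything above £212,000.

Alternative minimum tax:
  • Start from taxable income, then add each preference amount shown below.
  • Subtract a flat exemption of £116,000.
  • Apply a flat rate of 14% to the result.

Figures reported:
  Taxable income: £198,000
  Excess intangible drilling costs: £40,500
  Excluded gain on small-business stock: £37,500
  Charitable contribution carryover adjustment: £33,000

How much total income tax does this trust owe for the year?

£27,840

Alternative minimum tax:
  Adjusted income: £198,000 + £40,500 + £37,500 + £33,000 = £309,000
  Less exemption £116,000 → base £193,000
  £193,000 × 14% = £27,020

Regular income tax:
  £65,000 × 6% = £3,900
  £133,000 × 18% = £23,940
  → £27,840

£27,840 > £27,020, so the regular income tax governs.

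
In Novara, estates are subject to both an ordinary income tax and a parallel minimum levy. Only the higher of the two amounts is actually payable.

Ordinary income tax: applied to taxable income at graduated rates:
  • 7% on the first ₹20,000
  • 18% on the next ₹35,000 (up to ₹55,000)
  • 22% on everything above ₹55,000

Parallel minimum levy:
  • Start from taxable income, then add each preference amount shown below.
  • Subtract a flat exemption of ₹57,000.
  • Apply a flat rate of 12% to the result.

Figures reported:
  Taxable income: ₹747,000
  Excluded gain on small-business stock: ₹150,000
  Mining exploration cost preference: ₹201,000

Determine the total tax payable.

₹159,940

Ordinary income tax:
  ₹20,000 × 7% = ₹1,400
  ₹35,000 × 18% = ₹6,300
  ₹692,000 × 22% = ₹152,240
  → ₹159,940

Parallel minimum levy:
  Adjusted income: ₹747,000 + ₹150,000 + ₹201,000 = ₹1,098,000
  Less exemption ₹57,000 → base ₹1,041,000
  ₹1,041,000 × 12% = ₹124,920

₹159,940 > ₹124,920, so the ordinary income tax governs.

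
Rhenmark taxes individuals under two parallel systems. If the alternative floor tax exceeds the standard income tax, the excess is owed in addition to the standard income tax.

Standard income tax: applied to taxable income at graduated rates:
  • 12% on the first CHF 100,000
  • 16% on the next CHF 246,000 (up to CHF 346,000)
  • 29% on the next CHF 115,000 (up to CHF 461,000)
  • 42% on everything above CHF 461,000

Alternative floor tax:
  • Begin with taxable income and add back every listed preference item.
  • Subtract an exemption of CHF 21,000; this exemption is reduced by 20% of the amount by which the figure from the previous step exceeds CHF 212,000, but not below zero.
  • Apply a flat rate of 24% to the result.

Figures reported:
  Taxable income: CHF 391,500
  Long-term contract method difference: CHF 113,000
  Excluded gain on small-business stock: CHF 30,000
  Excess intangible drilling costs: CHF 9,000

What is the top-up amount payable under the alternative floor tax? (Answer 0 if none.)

Standard income tax:
  CHF 100,000 × 12% = CHF 12,000
  CHF 246,000 × 16% = CHF 39,360
  CHF 45,500 × 29% = CHF 13,195
  → CHF 64,555

Alternative floor tax:
  Adjusted income: CHF 391,500 + CHF 113,000 + CHF 30,000 + CHF 9,000 = CHF 543,500
  Exemption: 20% × (CHF 543,500 − CHF 212,000) = CHF 66,300 ≥ CHF 21,000, so the exemption is fully phased out
  Base: CHF 543,500 − CHF 0 = CHF 543,500
  CHF 543,500 × 24% = CHF 130,440

Excess of alternative floor tax over standard income tax: CHF 130,440 − CHF 64,555 = CHF 65,885.

CHF 65,885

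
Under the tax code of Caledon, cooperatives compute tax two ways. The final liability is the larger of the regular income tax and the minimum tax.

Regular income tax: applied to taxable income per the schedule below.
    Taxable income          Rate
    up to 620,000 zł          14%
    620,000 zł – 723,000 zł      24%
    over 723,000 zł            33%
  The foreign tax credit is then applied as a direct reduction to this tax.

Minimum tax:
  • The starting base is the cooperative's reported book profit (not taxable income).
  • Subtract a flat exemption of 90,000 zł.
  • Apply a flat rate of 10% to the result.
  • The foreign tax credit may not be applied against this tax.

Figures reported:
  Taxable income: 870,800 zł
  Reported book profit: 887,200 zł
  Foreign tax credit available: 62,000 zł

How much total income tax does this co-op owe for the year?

98,294 zł

Regular income tax:
  620,000 zł × 14% = 86,800 zł
  103,000 zł × 24% = 24,720 zł
  147,800 zł × 33% = 48,774 zł
  → 160,294 zł
  Less foreign tax credit 62,000 zł → 98,294 zł

Minimum tax:
  Base (reported book profit): 887,200 zł
  Less exemption 90,000 zł → base 797,200 zł
  797,200 zł × 10% = 79,720 zł

98,294 zł > 79,720 zł, so the regular income tax governs.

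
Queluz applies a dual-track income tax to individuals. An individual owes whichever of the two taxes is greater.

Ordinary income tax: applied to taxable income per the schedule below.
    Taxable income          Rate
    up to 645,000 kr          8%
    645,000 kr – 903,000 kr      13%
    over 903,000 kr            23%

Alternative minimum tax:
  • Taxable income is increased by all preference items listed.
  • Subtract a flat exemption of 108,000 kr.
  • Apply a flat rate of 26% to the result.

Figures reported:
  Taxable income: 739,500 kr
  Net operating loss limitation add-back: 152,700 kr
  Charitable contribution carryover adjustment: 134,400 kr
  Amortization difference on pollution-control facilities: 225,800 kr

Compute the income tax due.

Alternative minimum tax:
  Adjusted income: 739,500 kr + 152,700 kr + 134,400 kr + 225,800 kr = 1,252,400 kr
  Less exemption 108,000 kr → base 1,144,400 kr
  1,144,400 kr × 26% = 297,544 kr

Ordinary income tax:
  645,000 kr × 8% = 51,600 kr
  94,500 kr × 13% = 12,285 kr
  → 63,885 kr

297,544 kr > 63,885 kr, so the alternative minimum tax is the binding amount.

297,544 kr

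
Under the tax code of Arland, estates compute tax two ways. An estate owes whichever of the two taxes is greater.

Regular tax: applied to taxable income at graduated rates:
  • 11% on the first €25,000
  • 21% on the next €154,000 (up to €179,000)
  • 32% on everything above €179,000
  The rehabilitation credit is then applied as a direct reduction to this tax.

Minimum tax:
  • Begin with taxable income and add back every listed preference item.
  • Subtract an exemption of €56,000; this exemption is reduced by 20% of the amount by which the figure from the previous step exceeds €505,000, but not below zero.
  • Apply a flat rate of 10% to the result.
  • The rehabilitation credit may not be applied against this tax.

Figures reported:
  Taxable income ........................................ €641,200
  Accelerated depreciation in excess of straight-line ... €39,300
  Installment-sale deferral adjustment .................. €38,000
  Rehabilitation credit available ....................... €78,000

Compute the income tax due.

€104,994

Minimum tax:
  Adjusted income: €641,200 + €39,300 + €38,000 = €718,500
  Exemption: €56,000 − 20% × (€718,500 − €505,000) = €56,000 − €42,700 = €13,300
  Base: €718,500 − €13,300 = €705,200
  €705,200 × 10% = €70,520

Regular tax:
  €25,000 × 11% = €2,750
  €154,000 × 21% = €32,340
  €462,200 × 32% = €147,904
  → €182,994
  Less rehabilitation credit €78,000 → €104,994

€104,994 > €70,520, so the regular tax governs.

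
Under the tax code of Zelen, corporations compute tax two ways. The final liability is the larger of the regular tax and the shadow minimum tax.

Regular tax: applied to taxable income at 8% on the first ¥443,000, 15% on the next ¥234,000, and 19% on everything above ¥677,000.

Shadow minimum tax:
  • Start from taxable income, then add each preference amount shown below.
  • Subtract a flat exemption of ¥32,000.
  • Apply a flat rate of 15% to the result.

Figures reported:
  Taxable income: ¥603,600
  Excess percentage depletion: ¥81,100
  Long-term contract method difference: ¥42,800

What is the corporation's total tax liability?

Shadow minimum tax:
  Adjusted income: ¥603,600 + ¥81,100 + ¥42,800 = ¥727,500
  Less exemption ¥32,000 → base ¥695,500
  ¥695,500 × 15% = ¥104,325

Regular tax:
  ¥443,000 × 8% = ¥35,440
  ¥160,600 × 15% = ¥24,090
  → ¥59,530

¥104,325 > ¥59,530, so the shadow minimum tax is the binding amount.

¥104,325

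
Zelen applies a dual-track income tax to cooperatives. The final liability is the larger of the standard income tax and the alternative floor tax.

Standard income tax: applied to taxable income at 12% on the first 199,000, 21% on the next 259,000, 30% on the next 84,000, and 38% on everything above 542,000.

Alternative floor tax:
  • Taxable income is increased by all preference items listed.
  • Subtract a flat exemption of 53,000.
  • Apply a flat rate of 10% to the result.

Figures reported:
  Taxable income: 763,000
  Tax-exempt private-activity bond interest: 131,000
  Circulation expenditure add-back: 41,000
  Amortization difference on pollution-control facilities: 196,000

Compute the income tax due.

187,450

Alternative floor tax:
  Adjusted income: 763,000 + 131,000 + 41,000 + 196,000 = 1,131,000
  Less exemption 53,000 → base 1,078,000
  1,078,000 × 10% = 107,800

Standard income tax:
  199,000 × 12% = 23,880
  259,000 × 21% = 54,390
  84,000 × 30% = 25,200
  221,000 × 38% = 83,980
  → 187,450

187,450 > 107,800, so the standard income tax governs.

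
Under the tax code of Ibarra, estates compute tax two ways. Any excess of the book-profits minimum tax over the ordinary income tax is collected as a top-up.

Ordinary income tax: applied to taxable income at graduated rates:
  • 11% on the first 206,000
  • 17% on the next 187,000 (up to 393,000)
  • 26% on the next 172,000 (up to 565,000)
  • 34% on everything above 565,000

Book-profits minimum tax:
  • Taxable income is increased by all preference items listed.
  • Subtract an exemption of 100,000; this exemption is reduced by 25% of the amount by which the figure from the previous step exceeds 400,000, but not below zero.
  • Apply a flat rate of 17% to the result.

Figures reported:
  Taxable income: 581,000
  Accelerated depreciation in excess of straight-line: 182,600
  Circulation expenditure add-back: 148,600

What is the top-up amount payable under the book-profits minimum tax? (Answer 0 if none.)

50,464

Ordinary income tax:
  206,000 × 11% = 22,660
  187,000 × 17% = 31,790
  172,000 × 26% = 44,720
  16,000 × 34% = 5,440
  → 104,610

Book-profits minimum tax:
  Adjusted income: 581,000 + 182,600 + 148,600 = 912,200
  Exemption: 25% × (912,200 − 400,000) = 128,050 ≥ 100,000, so the exemption is fully phased out
  Base: 912,200 − 0 = 912,200
  912,200 × 17% = 155,074

Excess of book-profits minimum tax over ordinary income tax: 155,074 − 104,610 = 50,464.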